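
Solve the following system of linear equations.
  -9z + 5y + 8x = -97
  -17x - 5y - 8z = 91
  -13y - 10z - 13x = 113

Row-reduce the augmented matrix:
R1 ← R1 / (8).
R2 ← R2 + 17·R1.
R3 ← R3 + 13·R1.
R2 ← R2 / (45/8).
R1 ← R1 − 5/8·R2.
R3 ← R3 + 39/8·R2.
R3 ← R3 / (-722/15).
R1 ← R1 − 17/9·R3.
R2 ← R2 + 217/45·R3.
Reading off the reduced rows gives x = -5, y = -6, z = 3.

x = -5, y = -6, z = 3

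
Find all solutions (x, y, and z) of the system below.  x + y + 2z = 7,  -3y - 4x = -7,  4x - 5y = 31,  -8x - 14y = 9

no solution

Row-reduce:
R2 ← R2 + 4·R1.
R3 ← R3 − 4·R1.
R4 ← R4 + 8·R1.
R1 ← R1 − 1·R2.
R3 ← R3 + 9·R2.
R4 ← R4 + 6·R2.
R3 ← R3 / (64).
R1 ← R1 + 6·R3.
R2 ← R2 − 8·R3.
R4 ← R4 − 64·R3.
Row 4 reduces to 0 = -1, a contradiction. The system is inconsistent.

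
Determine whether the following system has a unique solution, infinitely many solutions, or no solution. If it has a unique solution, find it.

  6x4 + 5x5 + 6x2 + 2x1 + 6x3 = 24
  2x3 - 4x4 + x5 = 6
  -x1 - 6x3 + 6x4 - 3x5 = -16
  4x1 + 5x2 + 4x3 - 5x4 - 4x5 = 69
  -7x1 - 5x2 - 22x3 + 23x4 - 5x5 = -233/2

no solution

Row-reduce:
R1 ← R1 / (2).
R3 ← R3 + 1·R1.
R4 ← R4 − 4·R1.
R5 ← R5 + 7·R1.
Swap R2 and R3.
R2 ← R2 / (3).
R1 ← R1 − 3·R2.
R4 ← R4 + 7·R2.
R5 ← R5 − 16·R2.
R3 ← R3 / (2).
R1 ← R1 − 6·R3.
R2 ← R2 + 1·R3.
R4 ← R4 + 15·R3.
R5 ← R5 − 15·R3.
R4 ← R4 / (-26).
R1 ← R1 − 6·R4.
R2 ← R2 − 1·R4.
R3 ← R3 + 2·R4.
R5 ← R5 − 26·R4.
Row 5 reduces to 0 = 1/2, a contradiction. The system is inconsistent.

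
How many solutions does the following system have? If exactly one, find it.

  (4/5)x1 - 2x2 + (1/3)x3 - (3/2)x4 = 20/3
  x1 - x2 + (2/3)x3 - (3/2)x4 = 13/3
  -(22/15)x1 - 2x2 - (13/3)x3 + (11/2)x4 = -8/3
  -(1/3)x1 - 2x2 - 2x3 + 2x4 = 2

infinitely many solutions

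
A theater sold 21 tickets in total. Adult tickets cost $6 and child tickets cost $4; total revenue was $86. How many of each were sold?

Let a = adult tickets, c = child tickets.
  a + c = 21
  6a + 4c = 86
From equation 1: a = 21 − c.
Substitute into equation 2 and solve: c = 20.
Then a = 1.

adult tickets: 1, child tickets: 20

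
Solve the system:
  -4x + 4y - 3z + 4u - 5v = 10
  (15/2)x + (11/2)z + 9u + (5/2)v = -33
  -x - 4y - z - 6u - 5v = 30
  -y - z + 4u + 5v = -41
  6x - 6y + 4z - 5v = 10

no solution

Row-reduce:
R1 ← R1 / (-4).
R2 ← R2 − 15/2·R1.
R3 ← R3 + 1·R1.
R5 ← R5 − 6·R1.
R2 ← R2 / (15/2).
R1 ← R1 + 1·R2.
R3 ← R3 + 5·R2.
R4 ← R4 + 1·R2.
R3 ← R3 / (-1/3).
R1 ← R1 − 11/15·R3.
R2 ← R2 + 1/60·R3.
R4 ← R4 + 61/60·R3.
R5 ← R5 + 1/2·R3.
R4 ← R4 / (-6).
R1 ← R1 − 10·R4.
R2 ← R2 − 2·R4.
R3 ← R3 + 12·R4.
Row 5 reduces to 0 = -2, a contradiction. The system is inconsistent.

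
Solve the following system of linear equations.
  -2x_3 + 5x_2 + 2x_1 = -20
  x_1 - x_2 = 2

Row-reduce:
R1 ← R1 / (2).
R2 ← R2 − 1·R1.
R2 ← R2 / (-7/2).
R1 ← R1 − 5/2·R2.
Rank is 2 with 3 unknowns, leaving x_3 free.

infinitely many solutions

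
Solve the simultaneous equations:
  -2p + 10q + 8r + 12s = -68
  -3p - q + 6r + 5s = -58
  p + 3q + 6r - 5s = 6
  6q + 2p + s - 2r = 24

infinitely many solutions

Row-reduce:
R1 ← R1 / (-2).
R2 ← R2 + 3·R1.
R3 ← R3 − 1·R1.
R4 ← R4 − 2·R1.
R2 ← R2 / (-16).
R1 ← R1 + 5·R2.
R3 ← R3 − 8·R2.
R4 ← R4 − 16·R2.
R3 ← R3 / (7).
R1 ← R1 + 17/8·R3.
R2 ← R2 − 3/8·R3.
Rank is 3 with 4 unknowns, leaving s free.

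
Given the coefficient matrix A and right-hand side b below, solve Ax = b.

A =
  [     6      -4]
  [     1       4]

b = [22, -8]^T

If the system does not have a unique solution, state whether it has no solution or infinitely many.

Row-reduce the augmented matrix:
R1 ← R1 / (6).
R2 ← R2 − 1·R1.
R2 ← R2 / (14/3).
R1 ← R1 + 2/3·R2.
Reading off the reduced rows gives x_1 = 2, x_2 = -5/2.

x_1 = 2, x_2 = -5/2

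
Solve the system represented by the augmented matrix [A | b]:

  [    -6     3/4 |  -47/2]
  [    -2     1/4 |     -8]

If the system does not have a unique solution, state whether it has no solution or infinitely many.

no solution

Row-reduce:
R1 ← R1 / (-6).
R2 ← R2 + 2·R1.
Row 2 reduces to 0 = -1/6, a contradiction. The system is inconsistent.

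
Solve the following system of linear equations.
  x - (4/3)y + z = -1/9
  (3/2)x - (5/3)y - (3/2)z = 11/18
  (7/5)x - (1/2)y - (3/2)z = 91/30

Row-reduce the augmented matrix:
R2 ← R2 − 3/2·R1.
R3 ← R3 − 7/5·R1.
R2 ← R2 / (1/3).
R1 ← R1 + 4/3·R2.
R3 ← R3 − 41/30·R2.
R3 ← R3 / (47/5).
R1 ← R1 + 11·R3.
R2 ← R2 + 9·R3.
Reading off the reduced rows gives x = 3, y = 7/3, z = 0.

x = 3, y = 7/3, z = 0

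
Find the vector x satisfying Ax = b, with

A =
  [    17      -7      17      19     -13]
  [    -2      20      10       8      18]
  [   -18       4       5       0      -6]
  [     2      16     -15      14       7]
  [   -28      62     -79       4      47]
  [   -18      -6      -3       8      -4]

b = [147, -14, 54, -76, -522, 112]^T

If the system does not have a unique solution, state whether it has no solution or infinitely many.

x_1 = -3, x_2 = -5, x_3 = 4, x_4 = 5, x_5 = 0

Row-reduce the augmented matrix:
R1 ← R1 / (17).
R2 ← R2 + 2·R1.
R3 ← R3 + 18·R1.
R4 ← R4 − 2·R1.
R5 ← R5 + 28·R1.
R6 ← R6 + 18·R1.
R2 ← R2 / (326/17).
R1 ← R1 + 7/17·R2.
R3 ← R3 + 58/17·R2.
R4 ← R4 − 286/17·R2.
R5 ← R5 − 858/17·R2.
R6 ← R6 + 228/17·R2.
R3 ← R3 / (4097/163).
R1 ← R1 − 205/163·R3.
R2 ← R2 − 102/163·R3.
R4 ← R4 + 4487/163·R3.
R5 ← R5 + 13461/163·R3.
R6 ← R6 − 3813/163·R3.
R4 ← R4 / (109850/4097).
R1 ← R1 − 982/4097·R4.
R2 ← R2 + 3/241·R4.
R3 ← R3 − 3576/4097·R4.
R5 ← R5 − 329550/4097·R4.
R6 ← R6 − 60874/4097·R4.
Swap R5 and R6.
R5 ← R5 / (1258861/54925).
R1 ← R1 − 35648/54925·R5.
R2 ← R2 − 139147/109850·R5.
R3 ← R3 − 6764/54925·R5.
R4 ← R4 + 99791/109850·R5.
R6 reduces to 0 = 0, so the extra equation is consistent.
Reading off the reduced rows gives x_1 = -3, x_2 = -5, x_3 = 4, x_4 = 5, x_5 = 0.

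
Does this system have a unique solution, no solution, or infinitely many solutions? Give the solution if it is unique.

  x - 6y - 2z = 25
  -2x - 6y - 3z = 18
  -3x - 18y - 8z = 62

Row-reduce:
R2 ← R2 + 2·R1.
R3 ← R3 + 3·R1.
R2 ← R2 / (-18).
R1 ← R1 + 6·R2.
R3 ← R3 + 36·R2.
Row 3 reduces to 0 = 1, a contradiction. The system is inconsistent.

no solution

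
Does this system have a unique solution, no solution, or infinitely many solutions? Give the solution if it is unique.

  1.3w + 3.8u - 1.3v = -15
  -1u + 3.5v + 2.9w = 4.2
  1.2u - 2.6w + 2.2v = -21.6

Row-reduce the augmented matrix:
R1 ← R1 / (19/5).
R2 ← R2 + 1·R1.
R3 ← R3 − 6/5·R1.
R2 ← R2 / (60/19).
R1 ← R1 + 13/38·R2.
R3 ← R3 − 248/95·R2.
R3 ← R3 / (-2134/375).
R1 ← R1 − 52/75·R3.
R2 ← R2 − 77/75·R3.
Reading off the reduced rows gives u = -6, v = -3, w = 3.

u = -6, v = -3, w = 3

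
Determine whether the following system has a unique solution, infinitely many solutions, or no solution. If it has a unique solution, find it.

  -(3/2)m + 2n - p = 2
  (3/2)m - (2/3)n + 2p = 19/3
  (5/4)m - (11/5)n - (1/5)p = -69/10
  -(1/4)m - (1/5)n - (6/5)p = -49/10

m = 2, n = 4, p = 3

Row-reduce the augmented matrix:
R1 ← R1 / (-3/2).
R2 ← R2 − 3/2·R1.
R3 ← R3 − 5/4·R1.
R4 ← R4 + 1/4·R1.
R2 ← R2 / (4/3).
R1 ← R1 + 4/3·R2.
R3 ← R3 + 8/15·R2.
R4 ← R4 + 8/15·R2.
R3 ← R3 / (-19/30).
R1 ← R1 − 5/3·R3.
R2 ← R2 − 3/4·R3.
R4 ← R4 + 19/30·R3.
R4 reduces to 0 = 0, so the extra equation is consistent.
Reading off the reduced rows gives m = 2, n = 4, p = 3.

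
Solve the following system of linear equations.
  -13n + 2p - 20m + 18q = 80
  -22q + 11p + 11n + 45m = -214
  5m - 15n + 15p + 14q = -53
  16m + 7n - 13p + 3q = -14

Row-reduce:
R1 ← R1 / (-20).
R2 ← R2 − 45·R1.
R3 ← R3 − 5·R1.
R4 ← R4 − 16·R1.
R2 ← R2 / (-73/4).
R1 ← R1 − 13/20·R2.
R3 ← R3 + 73/4·R2.
R4 ← R4 + 17/5·R2.
Swap R3 and R4.
R3 ← R3 / (-1043/73).
R1 ← R1 − 33/73·R3.
R2 ← R2 + 62/73·R3.
Row 4 reduces to 0 = 1, a contradiction. The system is inconsistent.

no solution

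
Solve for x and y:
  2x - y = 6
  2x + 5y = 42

x = 6, y = 6

Row-reduce the augmented matrix:
R1 ← R1 / (2).
R2 ← R2 − 2·R1.
R2 ← R2 / (6).
R1 ← R1 + 1/2·R2.
Reading off the reduced rows gives x = 6, y = 6.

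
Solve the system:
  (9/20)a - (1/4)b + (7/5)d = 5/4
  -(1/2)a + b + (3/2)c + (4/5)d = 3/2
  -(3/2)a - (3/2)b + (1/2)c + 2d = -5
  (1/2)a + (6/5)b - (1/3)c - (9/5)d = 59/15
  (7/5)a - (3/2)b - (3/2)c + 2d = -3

no solution

Row-reduce:
R1 ← R1 / (9/20).
R2 ← R2 + 1/2·R1.
R3 ← R3 + 3/2·R1.
R4 ← R4 − 1/2·R1.
R5 ← R5 − 7/5·R1.
R2 ← R2 / (13/18).
R1 ← R1 + 5/9·R2.
R3 ← R3 + 7/3·R2.
R4 ← R4 − 133/90·R2.
R5 ← R5 + 13/18·R2.
R3 ← R3 / (139/26).
R1 ← R1 − 15/13·R3.
R2 ← R2 − 27/13·R3.
R4 ← R4 + 1327/390·R3.
R4 ← R4 / (9499/10425).
R1 ← R1 − 256/139·R4.
R2 ← R2 + 1588/695·R4.
R3 ← R3 − 1856/695·R4.
Row 5 reduces to 0 = -4, a contradiction. The system is inconsistent.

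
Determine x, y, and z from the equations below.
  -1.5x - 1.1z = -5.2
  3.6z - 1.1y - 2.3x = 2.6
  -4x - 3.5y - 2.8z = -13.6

x = 2, y = 0, z = 2

Row-reduce the augmented matrix:
R1 ← R1 / (-3/2).
R2 ← R2 + 23/10·R1.
R3 ← R3 + 4·R1.
R2 ← R2 / (-11/10).
R3 ← R3 + 7/2·R2.
R3 ← R3 / (-5507/330).
R1 ← R1 − 11/15·R3.
R2 ← R2 + 793/165·R3.
Reading off the reduced rows gives x = 2, y = 0, z = 2.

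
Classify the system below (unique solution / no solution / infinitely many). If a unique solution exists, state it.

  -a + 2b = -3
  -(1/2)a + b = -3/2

infinitely many solutions

Row-reduce:
R1 ← R1 / (-1).
R2 ← R2 + 1/2·R1.
Rank is 1 with 2 unknowns, leaving b free.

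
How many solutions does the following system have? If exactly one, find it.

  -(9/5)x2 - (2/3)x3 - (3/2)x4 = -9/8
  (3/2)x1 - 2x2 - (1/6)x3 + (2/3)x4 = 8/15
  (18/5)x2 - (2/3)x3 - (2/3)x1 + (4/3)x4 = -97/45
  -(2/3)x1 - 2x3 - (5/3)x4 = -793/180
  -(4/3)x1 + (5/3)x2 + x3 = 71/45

Row-reduce the augmented matrix:
Swap R1 and R2.
R1 ← R1 / (3/2).
R3 ← R3 + 2/3·R1.
R4 ← R4 + 2/3·R1.
R5 ← R5 + 4/3·R1.
R2 ← R2 / (-9/5).
R1 ← R1 + 4/3·R2.
R3 ← R3 − 122/45·R2.
R4 ← R4 + 8/9·R2.
R5 ← R5 + 1/9·R2.
R3 ← R3 / (-424/243).
R1 ← R1 − 31/81·R3.
R2 ← R2 − 10/27·R3.
R4 ← R4 + 424/243·R3.
R5 ← R5 − 217/243·R3.
Swap R4 and R5.
R4 ← R4 / (1385/3816).
R1 ← R1 − 601/424·R4.
R2 ← R2 − 445/636·R4.
R3 ← R3 − 153/424·R4.
R5 reduces to 0 = 0, so the extra equation is consistent.
Reading off the reduced rows gives x1 = -2/3, x2 = -2/3, x3 = 9/5, x4 = 3/4.

x1 = -2/3, x2 = -2/3, x3 = 9/5, x4 = 3/4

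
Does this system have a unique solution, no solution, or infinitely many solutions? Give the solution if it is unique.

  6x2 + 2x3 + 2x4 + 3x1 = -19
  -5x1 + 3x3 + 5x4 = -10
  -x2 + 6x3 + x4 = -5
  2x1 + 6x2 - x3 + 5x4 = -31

Row-reduce the augmented matrix:
R1 ← R1 / (3).
R2 ← R2 + 5·R1.
R4 ← R4 − 2·R1.
R2 ← R2 / (10).
R1 ← R1 − 2·R2.
R3 ← R3 + 1·R2.
R4 ← R4 − 2·R2.
R3 ← R3 / (199/30).
R1 ← R1 + 3/5·R3.
R2 ← R2 − 19/30·R3.
R4 ← R4 + 18/5·R3.
R4 ← R4 / (596/199).
R1 ← R1 + 166/199·R4.
R2 ← R2 − 131/199·R4.
R3 ← R3 − 55/199·R4.
Reading off the reduced rows gives x1 = -3, x2 = 0, x3 = 0, x4 = -5.

x1 = -3, x2 = 0, x3 = 0, x4 = -5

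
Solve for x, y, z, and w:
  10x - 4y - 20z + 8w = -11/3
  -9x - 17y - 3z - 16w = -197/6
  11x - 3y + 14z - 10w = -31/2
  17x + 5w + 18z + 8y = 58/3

x = -1/2, y = -1/3, z = 1, w = 5/2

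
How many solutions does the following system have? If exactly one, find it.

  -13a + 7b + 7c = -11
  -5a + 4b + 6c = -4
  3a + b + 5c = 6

Row-reduce:
R1 ← R1 / (-13).
R2 ← R2 + 5·R1.
R3 ← R3 − 3·R1.
R2 ← R2 / (17/13).
R1 ← R1 + 7/13·R2.
R3 ← R3 − 34/13·R2.
Row 3 reduces to 0 = 3, a contradiction. The system is inconsistent.

no solution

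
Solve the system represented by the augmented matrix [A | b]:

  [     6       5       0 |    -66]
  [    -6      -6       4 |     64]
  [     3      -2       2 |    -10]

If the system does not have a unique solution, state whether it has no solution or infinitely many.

x_1 = -6, x_2 = -6, x_3 = -2

Row-reduce the augmented matrix:
R1 ← R1 / (6).
R2 ← R2 + 6·R1.
R3 ← R3 − 3·R1.
R2 ← R2 / (-1).
R1 ← R1 − 5/6·R2.
R3 ← R3 + 9/2·R2.
R3 ← R3 / (-16).
R1 ← R1 − 10/3·R3.
R2 ← R2 + 4·R3.
Reading off the reduced rows gives x_1 = -6, x_2 = -6, x_3 = -2.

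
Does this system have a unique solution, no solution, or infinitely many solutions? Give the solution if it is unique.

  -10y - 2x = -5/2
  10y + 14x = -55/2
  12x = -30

Row-reduce the augmented matrix:
R1 ← R1 / (-2).
R2 ← R2 − 14·R1.
R3 ← R3 − 12·R1.
R2 ← R2 / (-60).
R1 ← R1 − 5·R2.
R3 ← R3 + 60·R2.
R3 reduces to 0 = 0, so the extra equation is consistent.
Reading off the reduced rows gives x = -5/2, y = 3/4.

x = -5/2, y = 3/4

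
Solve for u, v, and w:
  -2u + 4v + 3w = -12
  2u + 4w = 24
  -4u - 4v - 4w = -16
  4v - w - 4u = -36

Row-reduce the augmented matrix:
R1 ← R1 / (-2).
R2 ← R2 − 2·R1.
R3 ← R3 + 4·R1.
R4 ← R4 + 4·R1.
R2 ← R2 / (4).
R1 ← R1 + 2·R2.
R3 ← R3 + 12·R2.
R4 ← R4 + 4·R2.
R3 ← R3 / (11).
R1 ← R1 − 2·R3.
R2 ← R2 − 7/4·R3.
R4 reduces to 0 = 0, so the extra equation is consistent.
Reading off the reduced rows gives u = 4, v = -4, w = 4.

u = 4, v = -4, w = 4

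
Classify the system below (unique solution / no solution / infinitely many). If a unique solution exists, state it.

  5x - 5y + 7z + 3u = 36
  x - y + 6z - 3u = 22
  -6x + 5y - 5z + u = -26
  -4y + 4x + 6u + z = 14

infinitely many solutions

Row-reduce:
R1 ← R1 / (5).
R2 ← R2 − 1·R1.
R3 ← R3 + 6·R1.
R4 ← R4 − 4·R1.
Swap R2 and R3.
R2 ← R2 / (-1).
R1 ← R1 + 1·R2.
R3 ← R3 / (23/5).
R1 ← R1 + 2·R3.
R2 ← R2 + 17/5·R3.
R4 ← R4 + 23/5·R3.
Rank is 3 with 4 unknowns, leaving u free.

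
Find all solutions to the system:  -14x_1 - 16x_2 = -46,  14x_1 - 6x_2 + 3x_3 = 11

infinitely many solutions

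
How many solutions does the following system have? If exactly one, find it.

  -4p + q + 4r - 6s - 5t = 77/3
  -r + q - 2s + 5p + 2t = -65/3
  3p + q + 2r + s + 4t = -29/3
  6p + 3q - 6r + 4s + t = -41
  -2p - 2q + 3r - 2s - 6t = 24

p = -3, q = -2, r = 8/3, s = 0, t = -1

Row-reduce the augmented matrix:
R1 ← R1 / (-4).
R2 ← R2 − 5·R1.
R3 ← R3 − 3·R1.
R4 ← R4 − 6·R1.
R5 ← R5 + 2·R1.
R2 ← R2 / (9/4).
R1 ← R1 + 1/4·R2.
R3 ← R3 − 7/4·R2.
R4 ← R4 − 9/2·R2.
R5 ← R5 + 5/2·R2.
R3 ← R3 / (17/9).
R1 ← R1 + 5/9·R3.
R2 ← R2 − 16/9·R3.
R4 ← R4 + 8·R3.
R5 ← R5 − 49/9·R3.
R4 ← R4 / (518/17).
R1 ← R1 − 27/17·R4.
R2 ← R2 + 134/17·R4.
R3 ← R3 − 35/17·R4.
R5 ← R5 + 353/17·R4.
R5 ← R5 / (-1773/259).
R1 ← R1 − 242/259·R5.
R2 ← R2 + 213/259·R5.
R3 ← R3 − 27/37·R5.
R4 ← R4 − 145/259·R5.
Reading off the reduced rows gives p = -3, q = -2, r = 8/3, s = 0, t = -1.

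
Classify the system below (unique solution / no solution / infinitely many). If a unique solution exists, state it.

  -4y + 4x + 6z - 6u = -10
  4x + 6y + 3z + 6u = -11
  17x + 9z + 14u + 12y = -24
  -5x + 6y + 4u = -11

no solution

Row-reduce:
R1 ← R1 / (4).
R2 ← R2 − 4·R1.
R3 ← R3 − 17·R1.
R4 ← R4 + 5·R1.
R2 ← R2 / (10).
R1 ← R1 + 1·R2.
R3 ← R3 − 29·R2.
R4 ← R4 − 1·R2.
R3 ← R3 / (-39/5).
R1 ← R1 − 6/5·R3.
R2 ← R2 + 3/10·R3.
R4 ← R4 − 39/5·R3.
Row 4 reduces to 0 = -2, a contradiction. The system is inconsistent.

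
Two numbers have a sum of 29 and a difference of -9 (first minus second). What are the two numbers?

first number: 10, second number: 19

Let x = first number, y = second number.
  x + y = 29
  x - y = -9
From equation 1: x = 29 − y.
Substitute into equation 2 and solve: y = 19.
Then x = 10.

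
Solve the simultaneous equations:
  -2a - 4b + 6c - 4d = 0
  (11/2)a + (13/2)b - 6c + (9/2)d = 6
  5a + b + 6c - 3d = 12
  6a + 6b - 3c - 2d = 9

infinitely many solutions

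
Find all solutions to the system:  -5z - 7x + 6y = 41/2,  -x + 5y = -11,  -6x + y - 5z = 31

Row-reduce:
R1 ← R1 / (-7).
R2 ← R2 + 1·R1.
R3 ← R3 + 6·R1.
R2 ← R2 / (29/7).
R1 ← R1 + 6/7·R2.
R3 ← R3 + 29/7·R2.
Row 3 reduces to 0 = -1/2, a contradiction. The system is inconsistent.

no solution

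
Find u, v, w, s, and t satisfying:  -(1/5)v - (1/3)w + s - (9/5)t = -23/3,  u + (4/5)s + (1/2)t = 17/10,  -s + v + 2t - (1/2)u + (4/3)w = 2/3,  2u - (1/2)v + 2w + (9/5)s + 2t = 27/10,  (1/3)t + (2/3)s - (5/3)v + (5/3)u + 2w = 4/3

Row-reduce the augmented matrix:
Swap R1 and R2.
R3 ← R3 + 1/2·R1.
R4 ← R4 − 2·R1.
R5 ← R5 − 5/3·R1.
R2 ← R2 / (-1/5).
R3 ← R3 − 1·R2.
R4 ← R4 + 1/2·R2.
R5 ← R5 + 5/3·R2.
R3 ← R3 / (-1/3).
R2 ← R2 − 5/3·R3.
R4 ← R4 − 17/6·R3.
R5 ← R5 − 43/9·R3.
R4 ← R4 / (351/10).
R1 ← R1 − 4/5·R4.
R2 ← R2 − 17·R4.
R3 ← R3 + 66/5·R4.
R5 ← R5 − 811/15·R4.
R5 ← R5 / (-2468/1053).
R1 ← R1 − 1181/702·R5.
R2 ← R2 − 263/702·R5.
R3 ← R3 − 347/468·R5.
R4 ← R4 + 2075/1404·R5.
Reading off the reduced rows gives u = 0, v = -5, w = -4, s = -1, t = 5.

u = 0, v = -5, w = -4, s = -1, t = 5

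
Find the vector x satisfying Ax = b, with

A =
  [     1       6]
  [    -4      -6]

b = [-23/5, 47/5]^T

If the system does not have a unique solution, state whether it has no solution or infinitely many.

From equation 1: x_1 = -23/5 − 6·x_2.
Substitute into equation 2 and solve: x_2 = -1/2.
Then x_1 = -8/5.

x_1 = -8/5, x_2 = -1/2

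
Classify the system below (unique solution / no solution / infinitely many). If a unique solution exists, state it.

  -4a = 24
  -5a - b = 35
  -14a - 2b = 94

a = -6, b = -5

Row-reduce the augmented matrix:
R1 ← R1 / (-4).
R2 ← R2 + 5·R1.
R3 ← R3 + 14·R1.
R2 ← R2 / (-1).
R3 ← R3 + 2·R2.
R3 reduces to 0 = 0, so the extra equation is consistent.
Reading off the reduced rows gives a = -6, b = -5.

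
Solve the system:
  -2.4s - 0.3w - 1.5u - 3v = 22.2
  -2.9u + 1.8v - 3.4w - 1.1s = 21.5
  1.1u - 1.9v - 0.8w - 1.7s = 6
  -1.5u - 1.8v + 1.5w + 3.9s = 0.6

Row-reduce the augmented matrix:
R1 ← R1 / (-3/2).
R2 ← R2 + 29/10·R1.
R3 ← R3 − 11/10·R1.
R4 ← R4 + 3/2·R1.
R2 ← R2 / (38/5).
R1 ← R1 − 2·R2.
R3 ← R3 + 41/10·R2.
R4 ← R4 − 6/5·R2.
R3 ← R3 / (-9657/3800).
R1 ← R1 − 179/190·R3.
R2 ← R2 + 141/380·R3.
R4 ← R4 − 2133/950·R3.
R4 ← R4 / (9381/2146).
R1 ← R1 − 905/9657·R4.
R2 ← R2 − 2228/3219·R4.
R3 ← R3 − 5891/9657·R4.
Reading off the reduced rows gives u = -5, v = -3, w = -3, s = -2.

u = -5, v = -3, w = -3, s = -2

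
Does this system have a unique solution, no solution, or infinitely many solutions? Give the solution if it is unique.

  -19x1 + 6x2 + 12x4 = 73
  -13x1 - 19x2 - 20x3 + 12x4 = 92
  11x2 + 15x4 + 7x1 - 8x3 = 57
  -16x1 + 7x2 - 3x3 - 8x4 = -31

x1 = -1, x2 = -1, x3 = 0, x4 = 5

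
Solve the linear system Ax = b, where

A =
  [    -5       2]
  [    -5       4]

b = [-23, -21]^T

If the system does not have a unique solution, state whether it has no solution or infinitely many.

Row-reduce the augmented matrix:
R1 ← R1 / (-5).
R2 ← R2 + 5·R1.
R2 ← R2 / (2).
R1 ← R1 + 2/5·R2.
Reading off the reduced rows gives x_1 = 5, x_2 = 1.

x_1 = 5, x_2 = 1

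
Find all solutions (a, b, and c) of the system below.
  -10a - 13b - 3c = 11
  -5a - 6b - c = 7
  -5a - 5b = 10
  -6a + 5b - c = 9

a = -2, b = 0, c = 3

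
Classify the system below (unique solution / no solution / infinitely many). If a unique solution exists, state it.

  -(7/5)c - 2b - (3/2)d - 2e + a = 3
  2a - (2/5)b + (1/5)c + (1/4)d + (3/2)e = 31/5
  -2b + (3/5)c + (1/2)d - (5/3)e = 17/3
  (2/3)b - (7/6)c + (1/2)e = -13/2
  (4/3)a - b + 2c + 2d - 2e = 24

a = 6, b = 2, c = 5, d = 0, e = -4

Row-reduce the augmented matrix:
R2 ← R2 − 2·R1.
R5 ← R5 − 4/3·R1.
R2 ← R2 / (18/5).
R1 ← R1 + 2·R2.
R3 ← R3 + 2·R2.
R4 ← R4 − 2/3·R2.
R5 ← R5 − 5/3·R2.
R3 ← R3 / (34/15).
R1 ← R1 − 4/15·R3.
R2 ← R2 − 5/6·R3.
R4 ← R4 + 31/18·R3.
R5 ← R5 − 223/90·R3.
R4 ← R4 / (2815/2448).
R1 ← R1 − 7/204·R4.
R2 ← R2 − 15/272·R4.
R3 ← R3 − 415/408·R4.
R5 ← R5 + 61/2448·R4.
R5 ← R5 / (-171581/50670).
R1 ← R1 − 7399/8445·R5.
R2 ← R2 − 3349/3378·R5.
R3 ← R3 − 233/1689·R5.
R4 ← R4 − 1314/2815·R5.
Reading off the reduced rows gives a = 6, b = 2, c = 5, d = 0, e = -4.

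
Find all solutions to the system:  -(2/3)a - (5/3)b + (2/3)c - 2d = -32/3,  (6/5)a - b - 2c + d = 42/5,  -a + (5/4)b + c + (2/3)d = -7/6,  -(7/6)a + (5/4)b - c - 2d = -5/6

a = 2, b = 2, c = -3, d = 2

Row-reduce the augmented matrix:
R1 ← R1 / (-2/3).
R2 ← R2 − 6/5·R1.
R3 ← R3 + 1·R1.
R4 ← R4 + 7/6·R1.
R2 ← R2 / (-4).
R1 ← R1 − 5/2·R2.
R3 ← R3 − 15/4·R2.
R4 ← R4 − 25/6·R2.
R3 ← R3 / (-3/4).
R1 ← R1 + 3/2·R3.
R2 ← R2 − 1/5·R3.
R4 ← R4 + 3·R3.
R4 ← R4 / (-49/8).
R1 ← R1 + 13/12·R4.
R2 ← R2 − 44/45·R4.
R3 ← R3 + 59/36·R4.
Reading off the reduced rows gives a = 2, b = 2, c = -3, d = 2.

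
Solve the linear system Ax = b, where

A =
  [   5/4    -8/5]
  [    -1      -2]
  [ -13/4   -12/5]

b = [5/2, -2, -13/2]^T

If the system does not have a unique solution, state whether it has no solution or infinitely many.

Row-reduce the augmented matrix:
R1 ← R1 / (5/4).
R2 ← R2 + 1·R1.
R3 ← R3 + 13/4·R1.
R2 ← R2 / (-82/25).
R1 ← R1 + 32/25·R2.
R3 ← R3 + 164/25·R2.
R3 reduces to 0 = 0, so the extra equation is consistent.
Reading off the reduced rows gives x_1 = 2, x_2 = 0.

x_1 = 2, x_2 = 0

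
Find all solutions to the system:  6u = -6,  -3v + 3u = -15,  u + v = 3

Row-reduce the augmented matrix:
R1 ← R1 / (6).
R2 ← R2 − 3·R1.
R3 ← R3 − 1·R1.
R2 ← R2 / (-3).
R3 ← R3 − 1·R2.
R3 reduces to 0 = 0, so the extra equation is consistent.
Reading off the reduced rows gives u = -1, v = 4.

u = -1, v = 4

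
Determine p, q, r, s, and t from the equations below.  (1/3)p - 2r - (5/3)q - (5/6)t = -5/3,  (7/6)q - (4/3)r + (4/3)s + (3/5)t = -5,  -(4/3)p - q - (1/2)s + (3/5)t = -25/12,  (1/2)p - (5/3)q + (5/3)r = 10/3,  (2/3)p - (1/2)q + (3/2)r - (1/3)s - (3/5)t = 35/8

p = 5/2, q = 0, r = 5/4, s = -5/2, t = 0

Row-reduce the augmented matrix:
R1 ← R1 / (1/3).
R3 ← R3 + 4/3·R1.
R4 ← R4 − 1/2·R1.
R5 ← R5 − 2/3·R1.
R2 ← R2 / (7/6).
R1 ← R1 + 5·R2.
R3 ← R3 + 23/3·R2.
R4 ← R4 − 5/6·R2.
R5 ← R5 − 17/6·R2.
R3 ← R3 / (-352/21).
R1 ← R1 + 82/7·R3.
R2 ← R2 + 8/7·R3.
R4 ← R4 − 118/21·R3.
R5 ← R5 − 367/42·R3.
R4 ← R4 / (1919/1056).
R1 ← R1 + 21/352·R4.
R2 ← R2 − 51/88·R4.
R3 ← R3 + 347/704·R4.
R5 ← R5 − 3107/4224·R4.
R5 ← R5 / (-118157/460560).
R1 ← R1 + 5631/7676·R5.
R2 ← R2 − 389/9595·R5.
R3 ← R3 − 4001/15352·R5.
R4 ← R4 − 6478/9595·R5.
Reading off the reduced rows gives p = 5/2, q = 0, r = 5/4, s = -5/2, t = 0.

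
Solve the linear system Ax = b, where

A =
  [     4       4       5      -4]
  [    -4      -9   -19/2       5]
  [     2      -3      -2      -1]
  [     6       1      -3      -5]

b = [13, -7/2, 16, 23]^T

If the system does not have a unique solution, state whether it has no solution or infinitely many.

Row-reduce:
R1 ← R1 / (4).
R2 ← R2 + 4·R1.
R3 ← R3 − 2·R1.
R4 ← R4 − 6·R1.
R2 ← R2 / (-5).
R1 ← R1 − 1·R2.
R3 ← R3 + 5·R2.
R4 ← R4 + 5·R2.
Swap R3 and R4.
R3 ← R3 / (-6).
R1 ← R1 − 7/20·R3.
R2 ← R2 − 9/10·R3.
Rank is 3 with 4 unknowns, leaving x_4 free.

infinitely many solutions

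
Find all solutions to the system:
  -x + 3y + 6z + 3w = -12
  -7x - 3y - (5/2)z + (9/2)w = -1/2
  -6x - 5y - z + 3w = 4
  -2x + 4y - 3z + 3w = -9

Row-reduce:
R1 ← R1 / (-1).
R2 ← R2 + 7·R1.
R3 ← R3 + 6·R1.
R4 ← R4 + 2·R1.
R2 ← R2 / (-24).
R1 ← R1 + 3·R2.
R3 ← R3 + 23·R2.
R4 ← R4 + 2·R2.
R3 ← R3 / (271/48).
R1 ← R1 + 7/16·R3.
R2 ← R2 − 89/48·R3.
R4 ← R4 + 271/24·R3.
Rank is 3 with 4 unknowns, leaving w free.

infinitely many solutions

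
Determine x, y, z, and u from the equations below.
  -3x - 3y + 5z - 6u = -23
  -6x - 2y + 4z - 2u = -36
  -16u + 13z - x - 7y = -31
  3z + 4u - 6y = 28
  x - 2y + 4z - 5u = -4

Row-reduce the augmented matrix:
R1 ← R1 / (-3).
R2 ← R2 + 6·R1.
R3 ← R3 + 1·R1.
R5 ← R5 − 1·R1.
R2 ← R2 / (4).
R1 ← R1 − 1·R2.
R3 ← R3 + 6·R2.
R4 ← R4 + 6·R2.
R5 ← R5 + 3·R2.
R3 ← R3 / (7/3).
R1 ← R1 + 1/6·R3.
R2 ← R2 + 3/2·R3.
R4 ← R4 + 6·R3.
R5 ← R5 − 7/6·R3.
R4 ← R4 / (151/7).
R1 ← R1 + 3/7·R4.
R2 ← R2 − 22/7·R4.
R3 ← R3 − 3/7·R4.
R5 reduces to 0 = 0, so the extra equation is consistent.
Reading off the reduced rows gives x = 5, y = -6, z = -4, u = 1.

x = 5, y = -6, z = -4, u = 1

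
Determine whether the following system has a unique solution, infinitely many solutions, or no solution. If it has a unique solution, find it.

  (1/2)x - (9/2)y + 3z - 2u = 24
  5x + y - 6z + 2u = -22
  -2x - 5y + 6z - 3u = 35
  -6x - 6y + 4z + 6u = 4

infinitely many solutions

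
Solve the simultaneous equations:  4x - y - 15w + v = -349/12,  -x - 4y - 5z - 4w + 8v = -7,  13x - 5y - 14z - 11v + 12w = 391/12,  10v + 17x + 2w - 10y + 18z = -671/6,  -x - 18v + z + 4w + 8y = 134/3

x = -3, y = -1/4, z = -7/3, w = 1, v = -7/3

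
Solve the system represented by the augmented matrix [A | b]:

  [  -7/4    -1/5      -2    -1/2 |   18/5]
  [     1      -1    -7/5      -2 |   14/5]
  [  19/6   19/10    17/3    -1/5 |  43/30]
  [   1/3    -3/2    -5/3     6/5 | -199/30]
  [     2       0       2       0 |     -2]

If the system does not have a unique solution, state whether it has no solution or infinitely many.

no solution

Row-reduce:
R1 ← R1 / (-7/4).
R2 ← R2 − 1·R1.
R3 ← R3 − 19/6·R1.
R4 ← R4 − 1/3·R1.
R5 ← R5 − 2·R1.
R2 ← R2 / (-39/35).
R1 ← R1 − 4/35·R2.
R3 ← R3 − 323/210·R2.
R4 ← R4 + 323/210·R2.
R5 ← R5 + 8/35·R2.
R3 ← R3 / (-1711/1170).
R1 ← R1 − 172/195·R3.
R2 ← R2 − 89/39·R3.
R4 ← R4 − 1711/1170·R3.
R5 ← R5 − 46/195·R3.
Swap R4 and R5.
R4 ← R4 / (-6756/8555).
R1 ← R1 + 21542/8555·R4.
R2 ← R2 + 7864/1711·R4.
R3 ← R3 − 4984/1711·R4.
Row 5 reduces to 0 = 2, a contradiction. The system is inconsistent.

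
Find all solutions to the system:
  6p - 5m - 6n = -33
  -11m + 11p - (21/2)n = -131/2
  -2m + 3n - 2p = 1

infinitely many solutions

Row-reduce:
R1 ← R1 / (-5).
R2 ← R2 + 11·R1.
R3 ← R3 + 2·R1.
R2 ← R2 / (27/10).
R1 ← R1 − 6/5·R2.
R3 ← R3 − 27/5·R2.
Rank is 2 with 3 unknowns, leaving p free.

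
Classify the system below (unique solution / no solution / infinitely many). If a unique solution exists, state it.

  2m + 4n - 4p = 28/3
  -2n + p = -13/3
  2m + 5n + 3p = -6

m = -2, n = 1, p = -7/3

Row-reduce the augmented matrix:
R1 ← R1 / (2).
R3 ← R3 − 2·R1.
R2 ← R2 / (-2).
R1 ← R1 − 2·R2.
R3 ← R3 − 1·R2.
R3 ← R3 / (15/2).
R1 ← R1 + 1·R3.
R2 ← R2 + 1/2·R3.
Reading off the reduced rows gives m = -2, n = 1, p = -7/3.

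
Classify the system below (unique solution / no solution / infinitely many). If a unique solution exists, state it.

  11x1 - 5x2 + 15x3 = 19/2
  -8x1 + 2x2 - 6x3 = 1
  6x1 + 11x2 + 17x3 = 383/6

x1 = -4/3, x2 = 8/3, x3 = 5/2

Row-reduce the augmented matrix:
R1 ← R1 / (11).
R2 ← R2 + 8·R1.
R3 ← R3 − 6·R1.
R2 ← R2 / (-18/11).
R1 ← R1 + 5/11·R2.
R3 ← R3 − 151/11·R2.
R3 ← R3 / (50).
R2 ← R2 + 3·R3.
Reading off the reduced rows gives x1 = -4/3, x2 = 8/3, x3 = 5/2.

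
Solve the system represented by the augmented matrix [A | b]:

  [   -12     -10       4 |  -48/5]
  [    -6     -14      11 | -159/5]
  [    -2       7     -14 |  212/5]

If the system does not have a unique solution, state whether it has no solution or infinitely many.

Row-reduce the augmented matrix:
R1 ← R1 / (-12).
R2 ← R2 + 6·R1.
R3 ← R3 + 2·R1.
R2 ← R2 / (-9).
R1 ← R1 − 5/6·R2.
R3 ← R3 − 26/3·R2.
R3 ← R3 / (-6).
R1 ← R1 − 1/2·R3.
R2 ← R2 + 1·R3.
Reading off the reduced rows gives x_1 = -1/5, x_2 = 0, x_3 = -3.

x_1 = -1/5, x_2 = 0, x_3 = -3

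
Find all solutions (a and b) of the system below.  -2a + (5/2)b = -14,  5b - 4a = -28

Row-reduce:
R1 ← R1 / (-2).
R2 ← R2 + 4·R1.
Rank is 1 with 2 unknowns, leaving b free.

infinitely many solutions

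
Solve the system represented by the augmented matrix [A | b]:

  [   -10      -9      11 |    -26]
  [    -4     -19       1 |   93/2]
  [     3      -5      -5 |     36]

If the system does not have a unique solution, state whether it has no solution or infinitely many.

no solution

Row-reduce:
R1 ← R1 / (-10).
R2 ← R2 + 4·R1.
R3 ← R3 − 3·R1.
R2 ← R2 / (-77/5).
R1 ← R1 − 9/10·R2.
R3 ← R3 + 77/10·R2.
Row 3 reduces to 0 = -1/4, a contradiction. The system is inconsistent.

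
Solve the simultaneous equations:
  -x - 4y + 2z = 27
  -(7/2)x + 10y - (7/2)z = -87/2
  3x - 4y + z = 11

Row-reduce:
R1 ← R1 / (-1).
R2 ← R2 + 7/2·R1.
R3 ← R3 − 3·R1.
R2 ← R2 / (24).
R1 ← R1 − 4·R2.
R3 ← R3 + 16·R2.
Rank is 2 with 3 unknowns, leaving z free.

infinitely many solutions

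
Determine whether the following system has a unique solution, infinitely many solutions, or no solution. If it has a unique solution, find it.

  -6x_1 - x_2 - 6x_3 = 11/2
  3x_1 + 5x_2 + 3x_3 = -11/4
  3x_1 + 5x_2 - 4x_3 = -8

Row-reduce the augmented matrix:
R1 ← R1 / (-6).
R2 ← R2 − 3·R1.
R3 ← R3 − 3·R1.
R2 ← R2 / (9/2).
R1 ← R1 − 1/6·R2.
R3 ← R3 − 9/2·R2.
R3 ← R3 / (-7).
R1 ← R1 − 1·R3.
Reading off the reduced rows gives x_1 = -5/3, x_2 = 0, x_3 = 3/4.

x_1 = -5/3, x_2 = 0, x_3 = 3/4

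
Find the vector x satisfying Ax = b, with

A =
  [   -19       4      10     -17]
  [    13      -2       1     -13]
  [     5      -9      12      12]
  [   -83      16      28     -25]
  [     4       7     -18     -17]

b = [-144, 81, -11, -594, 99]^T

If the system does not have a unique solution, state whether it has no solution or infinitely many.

x_1 = 5, x_2 = -4, x_3 = -5, x_4 = -1

Row-reduce the augmented matrix:
R1 ← R1 / (-19).
R2 ← R2 − 13·R1.
R3 ← R3 − 5·R1.
R4 ← R4 + 83·R1.
R5 ← R5 − 4·R1.
R2 ← R2 / (14/19).
R1 ← R1 + 4/19·R2.
R3 ← R3 + 151/19·R2.
R4 ← R4 + 28/19·R2.
R5 ← R5 − 149/19·R2.
R3 ← R3 / (1389/14).
R1 ← R1 − 12/7·R3.
R2 ← R2 − 149/14·R3.
R5 ← R5 + 1391/14·R3.
Swap R4 and R5.
R4 ← R4 / (-23534/1389).
R1 ← R1 + 779/463·R4.
R2 ← R2 + 7969/1389·R4.
R3 ← R3 + 3614/1389·R4.
R5 reduces to 0 = 0, so the extra equation is consistent.
Reading off the reduced rows gives x_1 = 5, x_2 = -4, x_3 = -5, x_4 = -1.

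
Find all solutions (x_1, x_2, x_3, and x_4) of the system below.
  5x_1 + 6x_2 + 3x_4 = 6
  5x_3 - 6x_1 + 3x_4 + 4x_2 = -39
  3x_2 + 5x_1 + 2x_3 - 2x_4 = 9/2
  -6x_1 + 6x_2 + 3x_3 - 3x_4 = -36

x_1 = 3, x_2 = -3/2, x_3 = -3, x_4 = 0

Row-reduce the augmented matrix:
R1 ← R1 / (5).
R2 ← R2 + 6·R1.
R3 ← R3 − 5·R1.
R4 ← R4 + 6·R1.
R2 ← R2 / (56/5).
R1 ← R1 − 6/5·R2.
R3 ← R3 + 3·R2.
R4 ← R4 − 66/5·R2.
R3 ← R3 / (187/56).
R1 ← R1 + 15/28·R3.
R2 ← R2 − 25/56·R3.
R4 ← R4 + 81/28·R3.
R4 ← R4 / (-1866/187).
R1 ← R1 + 117/187·R4.
R2 ← R2 − 191/187·R4.
R3 ← R3 + 181/187·R4.
Reading off the reduced rows gives x_1 = 3, x_2 = -3/2, x_3 = -3, x_4 = 0.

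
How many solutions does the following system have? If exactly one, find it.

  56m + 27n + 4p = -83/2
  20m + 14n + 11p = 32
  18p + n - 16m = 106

no solution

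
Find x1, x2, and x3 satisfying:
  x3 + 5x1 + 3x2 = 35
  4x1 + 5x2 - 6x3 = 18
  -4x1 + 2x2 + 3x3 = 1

Row-reduce the augmented matrix:
R1 ← R1 / (5).
R2 ← R2 − 4·R1.
R3 ← R3 + 4·R1.
R2 ← R2 / (13/5).
R1 ← R1 − 3/5·R2.
R3 ← R3 − 22/5·R2.
R3 ← R3 / (199/13).
R1 ← R1 − 23/13·R3.
R2 ← R2 + 34/13·R3.
Reading off the reduced rows gives x1 = 4, x2 = 4, x3 = 3.

x1 = 4, x2 = 4, x3 = 3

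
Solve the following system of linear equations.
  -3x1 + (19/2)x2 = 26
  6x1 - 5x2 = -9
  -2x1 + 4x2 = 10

no solution

Row-reduce:
R1 ← R1 / (-3).
R2 ← R2 − 6·R1.
R3 ← R3 + 2·R1.
R2 ← R2 / (14).
R1 ← R1 + 19/6·R2.
R3 ← R3 + 7/3·R2.
Row 3 reduces to 0 = -1/6, a contradiction. The system is inconsistent.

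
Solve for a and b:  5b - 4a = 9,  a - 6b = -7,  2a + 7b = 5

a = -1, b = 1

Row-reduce the augmented matrix:
R1 ← R1 / (-4).
R2 ← R2 − 1·R1.
R3 ← R3 − 2·R1.
R2 ← R2 / (-19/4).
R1 ← R1 + 5/4·R2.
R3 ← R3 − 19/2·R2.
R3 reduces to 0 = 0, so the extra equation is consistent.
Reading off the reduced rows gives a = -1, b = 1.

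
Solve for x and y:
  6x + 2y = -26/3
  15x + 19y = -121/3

Row-reduce the augmented matrix:
R1 ← R1 / (6).
R2 ← R2 − 15·R1.
R2 ← R2 / (14).
R1 ← R1 − 1/3·R2.
Reading off the reduced rows gives x = -1, y = -4/3.

x = -1, y = -4/3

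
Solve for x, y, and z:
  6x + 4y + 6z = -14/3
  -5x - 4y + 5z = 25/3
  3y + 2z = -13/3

Row-reduce the augmented matrix:
R1 ← R1 / (6).
R2 ← R2 + 5·R1.
R2 ← R2 / (-2/3).
R1 ← R1 − 2/3·R2.
R3 ← R3 − 3·R2.
R3 ← R3 / (47).
R1 ← R1 − 11·R3.
R2 ← R2 + 15·R3.
Reading off the reduced rows gives x = 0, y = -5/3, z = 1/3.

x = 0, y = -5/3, z = 1/3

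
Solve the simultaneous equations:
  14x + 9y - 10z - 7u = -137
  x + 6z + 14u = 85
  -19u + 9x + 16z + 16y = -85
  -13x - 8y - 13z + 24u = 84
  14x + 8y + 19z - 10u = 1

x = -1, y = -5, z = 5, u = 4

Row-reduce the augmented matrix:
R1 ← R1 / (14).
R2 ← R2 − 1·R1.
R3 ← R3 − 9·R1.
R4 ← R4 + 13·R1.
R5 ← R5 − 14·R1.
R2 ← R2 / (-9/14).
R1 ← R1 − 9/14·R2.
R3 ← R3 − 143/14·R2.
R4 ← R4 − 5/14·R2.
R5 ← R5 + 1·R2.
R3 ← R3 / (1162/9).
R1 ← R1 − 6·R3.
R2 ← R2 + 94/9·R3.
R4 ← R4 + 167/9·R3.
R5 ← R5 − 167/9·R3.
R4 ← R4 / (65749/1162).
R1 ← R1 − 2305/581·R4.
R2 ← R2 + 2958/581·R4.
R3 ← R3 − 1943/1162·R4.
R5 ← R5 + 65749/1162·R4.
R5 reduces to 0 = 0, so the extra equation is consistent.
Reading off the reduced rows gives x = -1, y = -5, z = 5, u = 4.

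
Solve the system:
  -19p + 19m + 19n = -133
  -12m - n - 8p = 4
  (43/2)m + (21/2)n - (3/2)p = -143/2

no solution

Row-reduce:
R1 ← R1 / (19).
R2 ← R2 + 12·R1.
R3 ← R3 − 43/2·R1.
R2 ← R2 / (11).
R1 ← R1 − 1·R2.
R3 ← R3 + 11·R2.
Row 3 reduces to 0 = -1, a contradiction. The system is inconsistent.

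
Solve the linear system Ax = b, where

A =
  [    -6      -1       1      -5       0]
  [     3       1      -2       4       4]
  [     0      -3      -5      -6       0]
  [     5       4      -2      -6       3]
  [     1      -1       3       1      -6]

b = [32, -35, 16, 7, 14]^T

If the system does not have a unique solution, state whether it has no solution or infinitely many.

x_1 = -2, x_2 = 1, x_3 = 1, x_4 = -4, x_5 = -3

Row-reduce the augmented matrix:
R1 ← R1 / (-6).
R2 ← R2 − 3·R1.
R4 ← R4 − 5·R1.
R5 ← R5 − 1·R1.
R2 ← R2 / (1/2).
R1 ← R1 − 1/6·R2.
R3 ← R3 + 3·R2.
R4 ← R4 − 19/6·R2.
R5 ← R5 + 7/6·R2.
R3 ← R3 / (-14).
R1 ← R1 − 1/3·R3.
R2 ← R2 + 3·R3.
R4 ← R4 − 25/3·R3.
R5 ← R5 + 1/3·R3.
R4 ← R4 / (-751/42).
R1 ← R1 − 17/42·R4.
R2 ← R2 − 33/14·R4.
R3 ← R3 + 3/14·R4.
R5 ← R5 − 151/42·R4.
R5 ← R5 / (859/751).
R1 ← R1 + 709/751·R5.
R2 ← R2 − 1349/751·R5.
R3 ← R3 + 1215/751·R5.
R4 ← R4 − 338/751·R5.
Reading off the reduced rows gives x_1 = -2, x_2 = 1, x_3 = 1, x_4 = -4, x_5 = -3.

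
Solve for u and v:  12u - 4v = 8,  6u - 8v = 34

u = -1, v = -5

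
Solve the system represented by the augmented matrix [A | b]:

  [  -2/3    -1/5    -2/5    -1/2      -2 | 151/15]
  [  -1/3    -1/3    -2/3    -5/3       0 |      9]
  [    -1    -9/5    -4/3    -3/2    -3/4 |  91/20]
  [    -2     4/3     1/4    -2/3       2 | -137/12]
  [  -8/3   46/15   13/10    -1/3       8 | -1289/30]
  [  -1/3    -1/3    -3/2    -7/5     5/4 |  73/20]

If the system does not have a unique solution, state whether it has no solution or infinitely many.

x_1 = 5, x_2 = 4, x_3 = -3, x_4 = -6, x_5 = -5

Row-reduce the augmented matrix:
R1 ← R1 / (-2/3).
R2 ← R2 + 1/3·R1.
R3 ← R3 + 1·R1.
R4 ← R4 + 2·R1.
R5 ← R5 + 8/3·R1.
R6 ← R6 + 1/3·R1.
R2 ← R2 / (-7/30).
R1 ← R1 − 3/10·R2.
R3 ← R3 + 3/2·R2.
R4 ← R4 − 29/15·R2.
R5 ← R5 − 58/15·R2.
R6 ← R6 + 7/30·R2.
R3 ← R3 / (34/15).
R2 ← R2 − 2·R3.
R4 ← R4 + 29/12·R3.
R5 ← R5 + 29/6·R3.
R6 ← R6 + 5/6·R3.
R4 ← R4 / (-11393/5712).
R1 ← R1 + 15/14·R4.
R2 ← R2 + 155/119·R4.
R3 ← R3 − 1755/476·R4.
R5 ← R5 + 11393/2856·R4.
R6 ← R6 − 47683/14280·R4.
Swap R5 and R6.
R5 ← R5 / (4447733/227860).
R1 ← R1 + 94305/45572·R5.
R2 ← R2 + 379365/45572·R5.
R3 ← R3 − 228150/11393·R5.
R4 ← R4 + 135153/22786·R5.
R6 reduces to 0 = 0, so the extra equation is consistent.
Reading off the reduced rows gives x_1 = 5, x_2 = 4, x_3 = -3, x_4 = -6, x_5 = -5.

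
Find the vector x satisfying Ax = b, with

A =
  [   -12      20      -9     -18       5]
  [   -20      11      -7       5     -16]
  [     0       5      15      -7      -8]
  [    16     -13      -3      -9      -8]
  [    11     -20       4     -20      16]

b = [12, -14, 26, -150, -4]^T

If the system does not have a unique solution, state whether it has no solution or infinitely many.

x_1 = -4, x_2 = 1, x_3 = 5, x_4 = 2, x_5 = 5

Row-reduce the augmented matrix:
R1 ← R1 / (-12).
R2 ← R2 + 20·R1.
R4 ← R4 − 16·R1.
R5 ← R5 − 11·R1.
R2 ← R2 / (-67/3).
R1 ← R1 + 5/3·R2.
R3 ← R3 − 5·R2.
R4 ← R4 − 41/3·R2.
R5 ← R5 + 5/3·R2.
R3 ← R3 / (1125/67).
R1 ← R1 − 41/268·R3.
R2 ← R2 + 24/67·R3.
R4 ← R4 + 677/67·R3.
R5 ← R5 + 1299/268·R3.
R4 ← R4 / (-12464/1125).
R1 ← R1 + 2519/2250·R4.
R2 ← R2 + 581/375·R4.
R3 ← R3 − 56/1125·R4.
R5 ← R5 + 29153/750·R4.
R5 ← R5 / (647073/6232).
R1 ← R1 − 24797/6232·R5.
R2 ← R2 − 13097/3116·R5.
R3 ← R3 + 709/779·R5.
R4 ← R4 − 6839/3116·R5.
Reading off the reduced rows gives x_1 = -4, x_2 = 1, x_3 = 5, x_4 = 2, x_5 = 5.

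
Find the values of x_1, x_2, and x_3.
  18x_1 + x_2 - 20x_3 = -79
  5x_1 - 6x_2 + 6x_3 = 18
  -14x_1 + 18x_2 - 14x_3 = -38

x_1 = 0, x_2 = 1, x_3 = 4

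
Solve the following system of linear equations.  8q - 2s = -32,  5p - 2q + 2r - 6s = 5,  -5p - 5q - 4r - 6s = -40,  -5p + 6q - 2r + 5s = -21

infinitely many solutions

Row-reduce:
Swap R1 and R2.
R1 ← R1 / (5).
R3 ← R3 + 5·R1.
R4 ← R4 + 5·R1.
R2 ← R2 / (8).
R1 ← R1 + 2/5·R2.
R3 ← R3 + 7·R2.
R4 ← R4 − 4·R2.
R3 ← R3 / (-2).
R1 ← R1 − 2/5·R3.
Rank is 3 with 4 unknowns, leaving s free.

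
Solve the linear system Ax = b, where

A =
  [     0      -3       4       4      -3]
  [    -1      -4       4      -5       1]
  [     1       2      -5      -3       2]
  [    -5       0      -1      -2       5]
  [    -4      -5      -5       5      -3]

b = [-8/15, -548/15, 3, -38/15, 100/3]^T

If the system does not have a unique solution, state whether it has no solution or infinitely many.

x_1 = -3, x_2 = 3, x_3 = -14/5, x_4 = 8/3, x_5 = -3

Row-reduce the augmented matrix:
Swap R1 and R2.
R1 ← R1 / (-1).
R3 ← R3 − 1·R1.
R4 ← R4 + 5·R1.
R5 ← R5 + 4·R1.
R2 ← R2 / (-3).
R1 ← R1 − 4·R2.
R3 ← R3 + 2·R2.
R4 ← R4 − 20·R2.
R5 ← R5 − 11·R2.
R3 ← R3 / (-11/3).
R1 ← R1 − 4/3·R3.
R2 ← R2 + 4/3·R3.
R4 ← R4 − 17/3·R3.
R5 ← R5 + 19/3·R3.
R4 ← R4 / (365/11).
R1 ← R1 − 71/11·R4.
R2 ← R2 − 28/11·R4.
R3 ← R3 − 32/11·R4.
R5 ← R5 − 639/11·R4.
R5 ← R5 / (-376/73).
R1 ← R1 + 58/73·R5.
R2 ← R2 − 9/73·R5.
R3 ← R3 + 21/73·R5.
R4 ← R4 + 27/73·R5.
Reading off the reduced rows gives x_1 = -3, x_2 = 3, x_3 = -14/5, x_4 = 8/3, x_5 = -3.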